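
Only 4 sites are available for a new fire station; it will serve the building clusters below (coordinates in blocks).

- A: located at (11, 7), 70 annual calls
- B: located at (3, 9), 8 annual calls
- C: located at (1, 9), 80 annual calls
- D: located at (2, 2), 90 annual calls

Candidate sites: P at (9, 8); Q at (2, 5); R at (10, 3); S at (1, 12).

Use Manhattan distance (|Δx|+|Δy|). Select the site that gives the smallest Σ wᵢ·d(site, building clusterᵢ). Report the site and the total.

Q, total 1480 blocks

Total weighted distance at each candidate:
  P (9, 8): total = 2156
  Q (2, 5): total = 1480
  R (10, 3): total = 2464
  S (1, 12): total = 2320
Minimum is at Q with total 1480 blocks.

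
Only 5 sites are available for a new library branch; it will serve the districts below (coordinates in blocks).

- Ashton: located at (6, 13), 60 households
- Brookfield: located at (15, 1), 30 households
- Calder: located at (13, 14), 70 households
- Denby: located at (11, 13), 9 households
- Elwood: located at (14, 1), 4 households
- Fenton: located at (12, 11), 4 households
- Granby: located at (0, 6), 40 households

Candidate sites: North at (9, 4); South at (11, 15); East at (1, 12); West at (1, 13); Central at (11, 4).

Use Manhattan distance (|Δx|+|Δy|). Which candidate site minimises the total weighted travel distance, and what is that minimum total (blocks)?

Total weighted distance at each candidate:
  North (9, 4): total = 2581
  South (11, 15): total = 2076
  East (1, 12): total = 2613
  West (1, 13): total = 2552
  Central (11, 4): total = 2547
Minimum is at South with total 2076 blocks.

South, total 2076 blocks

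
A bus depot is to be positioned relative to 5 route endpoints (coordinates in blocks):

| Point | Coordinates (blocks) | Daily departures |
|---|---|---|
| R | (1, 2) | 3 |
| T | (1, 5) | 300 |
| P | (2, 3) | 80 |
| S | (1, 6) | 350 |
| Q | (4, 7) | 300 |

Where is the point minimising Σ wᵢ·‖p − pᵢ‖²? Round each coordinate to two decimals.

The minimiser of Σwᵢ‖p−pᵢ‖² is the weighted centroid p* = (Σwᵢpᵢ)/(Σwᵢ).
Σwᵢ = 1033.
Σwᵢxᵢ = 3·1 + 300·1 + 80·2 + 350·1 + 300·4 = 2013.
Σwᵢyᵢ = 3·2 + 300·5 + 80·3 + 350·6 + 300·7 = 5946.
x* = 2013/1033 = 1.95, y* = 5946/1033 = 5.76.

(1.95, 5.76)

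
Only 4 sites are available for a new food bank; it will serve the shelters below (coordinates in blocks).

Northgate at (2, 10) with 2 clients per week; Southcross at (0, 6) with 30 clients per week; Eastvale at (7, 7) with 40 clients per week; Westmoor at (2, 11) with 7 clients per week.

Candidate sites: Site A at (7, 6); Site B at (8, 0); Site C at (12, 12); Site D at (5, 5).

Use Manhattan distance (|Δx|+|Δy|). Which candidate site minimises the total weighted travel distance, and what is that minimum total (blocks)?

Total weighted distance at each candidate:
  Site A (7, 6): total = 338
  Site B (8, 0): total = 891
  Site C (12, 12): total = 1041
  Site D (5, 5): total = 419
Minimum is at Site A with total 338 blocks.

Site A, total 338 blocks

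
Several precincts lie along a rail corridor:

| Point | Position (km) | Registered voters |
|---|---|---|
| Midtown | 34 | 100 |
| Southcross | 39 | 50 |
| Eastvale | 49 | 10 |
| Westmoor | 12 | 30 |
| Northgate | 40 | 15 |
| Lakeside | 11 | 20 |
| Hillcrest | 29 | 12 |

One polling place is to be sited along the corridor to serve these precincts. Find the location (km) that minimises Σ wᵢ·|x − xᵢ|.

x = 34

For a sum of weighted absolute distances on a line, the optimum is the weighted median (not the mean). Total weight W = 237; half-weight = 118.5.
Sort by position and accumulate weight:
  km 11 (Lakeside, w=20) → cum 20
  km 12 (Westmoor, w=30) → cum 50
  km 29 (Hillcrest, w=12) → cum 62
  km 34 (Midtown, w=100) → cum 162  ≥ 118.5 → median here
  km 39 (Southcross, w=50) → cum 212
  km 40 (Northgate, w=15) → cum 227
  km 49 (Eastvale, w=10) → cum 237
Optimal location: km 34.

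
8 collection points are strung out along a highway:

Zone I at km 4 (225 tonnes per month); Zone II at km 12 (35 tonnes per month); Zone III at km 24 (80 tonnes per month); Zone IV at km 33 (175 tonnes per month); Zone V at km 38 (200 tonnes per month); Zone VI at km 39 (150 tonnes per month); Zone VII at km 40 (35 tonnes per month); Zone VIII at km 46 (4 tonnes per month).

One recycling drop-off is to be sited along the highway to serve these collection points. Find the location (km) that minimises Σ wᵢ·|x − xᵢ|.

x = 33

For a sum of weighted absolute distances on a line, the optimum is the weighted median (not the mean). Total weight W = 904; half-weight = 452.
Sort by position and accumulate weight:
  km 4 (Zone I, w=225) → cum 225
  km 12 (Zone II, w=35) → cum 260
  km 24 (Zone III, w=80) → cum 340
  km 33 (Zone IV, w=175) → cum 515  ≥ 452 → median here
  km 38 (Zone V, w=200) → cum 715
  km 39 (Zone VI, w=150) → cum 865
  km 40 (Zone VII, w=35) → cum 900
  km 46 (Zone VIII, w=4) → cum 904
Optimal location: km 33.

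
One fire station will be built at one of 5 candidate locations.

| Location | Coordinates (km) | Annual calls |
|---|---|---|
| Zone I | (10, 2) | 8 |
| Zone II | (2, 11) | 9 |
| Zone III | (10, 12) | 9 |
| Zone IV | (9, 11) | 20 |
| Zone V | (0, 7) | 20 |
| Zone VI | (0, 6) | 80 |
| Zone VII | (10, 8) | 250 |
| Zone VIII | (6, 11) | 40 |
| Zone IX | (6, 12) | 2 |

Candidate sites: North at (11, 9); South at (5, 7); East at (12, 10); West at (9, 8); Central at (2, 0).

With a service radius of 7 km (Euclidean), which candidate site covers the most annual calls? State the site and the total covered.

Coverage radius r = 7 km; a point is covered iff (Δx)²+(Δy)² ≤ 7² = 49.
  North (11, 9): covers {Zone III, Zone IV, Zone VII, Zone VIII, Zone IX} → 321
  South (5, 7): covers {Zone II, Zone IV, Zone V, Zone VI, Zone VII, Zone VIII, Zone IX} → 421
  East (12, 10): covers {Zone III, Zone IV, Zone VII, Zone VIII, Zone IX} → 321
  West (9, 8): covers {Zone I, Zone III, Zone IV, Zone VII, Zone VIII, Zone IX} → 329
  Central (2, 0): covers {Zone VI} → 80
Maximum coverage at South: 421 annual calls.

South, covering 421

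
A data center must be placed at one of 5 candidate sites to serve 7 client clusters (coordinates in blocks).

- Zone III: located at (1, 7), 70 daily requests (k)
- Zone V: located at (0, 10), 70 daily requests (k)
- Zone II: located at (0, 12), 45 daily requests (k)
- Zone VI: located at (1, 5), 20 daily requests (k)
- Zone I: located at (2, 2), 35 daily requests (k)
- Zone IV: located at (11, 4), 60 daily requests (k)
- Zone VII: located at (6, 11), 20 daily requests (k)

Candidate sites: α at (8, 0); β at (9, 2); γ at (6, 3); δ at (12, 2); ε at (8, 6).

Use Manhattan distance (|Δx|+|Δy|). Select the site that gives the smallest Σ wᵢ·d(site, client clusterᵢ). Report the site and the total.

Total weighted distance at each candidate:
  α (8, 0): total = 4340
  β (9, 2): total = 3900
  γ (6, 3): total = 3050
  δ (12, 2): total = 4620
  ε (8, 6): total = 2980
Minimum is at ε with total 2980 blocks.

ε, total 2980 blocks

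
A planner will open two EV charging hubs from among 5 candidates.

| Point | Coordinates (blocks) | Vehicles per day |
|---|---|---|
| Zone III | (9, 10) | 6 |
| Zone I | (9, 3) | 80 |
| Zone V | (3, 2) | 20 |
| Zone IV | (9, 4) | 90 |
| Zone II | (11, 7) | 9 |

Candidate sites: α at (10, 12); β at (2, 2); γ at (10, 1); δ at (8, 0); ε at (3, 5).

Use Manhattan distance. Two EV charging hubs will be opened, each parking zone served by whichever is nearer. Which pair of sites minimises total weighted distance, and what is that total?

{β, γ}, total 743

Evaluate every pair (each demand assigned to the nearer of the two):
  {β, γ}: total = 743
  {γ, ε}: total = 783
  {α, γ}: total = 832
  {γ, δ}: total = 863
  {β, δ}: total = 946
  {α, δ}: total = 982
  {δ, ε}: total = 986
  {α, ε}: total = 1402
  {β, ε}: total = 1446
  {α, β}: total = 1542
Best pair: {β, γ} with total 743.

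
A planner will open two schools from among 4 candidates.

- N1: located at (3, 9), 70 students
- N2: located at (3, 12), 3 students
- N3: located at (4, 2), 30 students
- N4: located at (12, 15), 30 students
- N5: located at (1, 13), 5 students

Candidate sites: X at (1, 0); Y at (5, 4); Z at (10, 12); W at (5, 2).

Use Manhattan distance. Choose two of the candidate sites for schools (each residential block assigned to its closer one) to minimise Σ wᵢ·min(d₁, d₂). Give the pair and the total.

Evaluate every pair (each demand assigned to the nearer of the two):
  {Y, Z}: total = 801
  {Z, W}: total = 881
  {X, Z}: total = 1071
  {Y, W}: total = 1155
  {X, Y}: total = 1215
  {X, W}: total = 1361
Best pair: {Y, Z} with total 801.

{Y, Z}, total 801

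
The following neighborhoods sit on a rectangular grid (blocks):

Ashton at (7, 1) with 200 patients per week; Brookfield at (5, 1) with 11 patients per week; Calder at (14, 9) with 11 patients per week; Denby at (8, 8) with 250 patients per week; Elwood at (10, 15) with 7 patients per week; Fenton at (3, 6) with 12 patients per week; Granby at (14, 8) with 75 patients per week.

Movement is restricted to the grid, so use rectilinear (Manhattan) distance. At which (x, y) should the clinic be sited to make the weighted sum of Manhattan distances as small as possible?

(8, 8)

Manhattan distance separates: Σwᵢ(|x−xᵢ|+|y−yᵢ|) = Σwᵢ|x−xᵢ| + Σwᵢ|y−yᵢ|, so x and y are optimised independently as 1-D weighted medians.
Total weight W = 566; half = 283.
x-coordinate, sorted with cumulative weight:
  x=3 (Fenton, w=12) cum 12
  x=5 (Brookfield, w=11) cum 23
  x=7 (Ashton, w=200) cum 223
  x=8 (Denby, w=250) cum 473  ← median
  x=10 (Elwood, w=7) cum 480
  x=14 (Calder, w=11) cum 491
  x=14 (Granby, w=75) cum 566
⇒ x* = 8
y-coordinate, sorted with cumulative weight:
  y=1 (Ashton, w=200) cum 200
  y=1 (Brookfield, w=11) cum 211
  y=6 (Fenton, w=12) cum 223
  y=8 (Denby, w=250) cum 473  ← median
  y=8 (Granby, w=75) cum 548
  y=9 (Calder, w=11) cum 559
  y=15 (Elwood, w=7) cum 566
⇒ y* = 8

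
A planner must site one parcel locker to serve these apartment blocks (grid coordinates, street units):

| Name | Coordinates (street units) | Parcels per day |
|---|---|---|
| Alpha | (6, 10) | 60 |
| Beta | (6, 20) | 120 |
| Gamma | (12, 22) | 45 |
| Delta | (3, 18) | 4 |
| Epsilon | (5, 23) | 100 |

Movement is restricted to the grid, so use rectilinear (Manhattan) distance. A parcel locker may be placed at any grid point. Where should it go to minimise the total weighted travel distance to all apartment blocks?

Manhattan distance separates: Σwᵢ(|x−xᵢ|+|y−yᵢ|) = Σwᵢ|x−xᵢ| + Σwᵢ|y−yᵢ|, so x and y are optimised independently as 1-D weighted medians.
Total weight W = 329; half = 164.5.
x-coordinate, sorted with cumulative weight:
  x=3 (Delta, w=4) cum 4
  x=5 (Epsilon, w=100) cum 104
  x=6 (Alpha, w=60) cum 164
  x=6 (Beta, w=120) cum 284  ← median
  x=12 (Gamma, w=45) cum 329
⇒ x* = 6
y-coordinate, sorted with cumulative weight:
  y=10 (Alpha, w=60) cum 60
  y=18 (Delta, w=4) cum 64
  y=20 (Beta, w=120) cum 184  ← median
  y=22 (Gamma, w=45) cum 229
  y=23 (Epsilon, w=100) cum 329
⇒ y* = 20

(6, 20)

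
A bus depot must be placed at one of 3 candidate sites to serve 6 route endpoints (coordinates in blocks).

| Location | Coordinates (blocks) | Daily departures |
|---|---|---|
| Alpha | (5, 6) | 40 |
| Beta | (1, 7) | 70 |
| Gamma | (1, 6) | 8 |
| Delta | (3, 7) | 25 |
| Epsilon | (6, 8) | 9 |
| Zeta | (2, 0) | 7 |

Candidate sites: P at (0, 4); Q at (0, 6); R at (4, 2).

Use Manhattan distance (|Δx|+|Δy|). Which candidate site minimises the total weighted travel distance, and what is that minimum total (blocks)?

Total weighted distance at each candidate:
  P (0, 4): total = 866
  Q (0, 6): total = 576
  R (4, 2): total = 1066
Minimum is at Q with total 576 blocks.

Q, total 576 blocks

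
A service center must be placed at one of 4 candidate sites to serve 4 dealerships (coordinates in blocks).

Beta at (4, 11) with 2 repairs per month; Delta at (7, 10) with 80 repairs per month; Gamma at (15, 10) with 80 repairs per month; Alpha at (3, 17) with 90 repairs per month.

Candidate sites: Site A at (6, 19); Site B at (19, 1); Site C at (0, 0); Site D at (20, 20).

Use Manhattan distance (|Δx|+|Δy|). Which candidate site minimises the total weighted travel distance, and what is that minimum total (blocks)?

Total weighted distance at each candidate:
  Site A (6, 19): total = 2710
  Site B (19, 1): total = 5650
  Site C (0, 0): total = 5190
  Site D (20, 20): total = 4890
Minimum is at Site A with total 2710 blocks.

Site A, total 2710 blocks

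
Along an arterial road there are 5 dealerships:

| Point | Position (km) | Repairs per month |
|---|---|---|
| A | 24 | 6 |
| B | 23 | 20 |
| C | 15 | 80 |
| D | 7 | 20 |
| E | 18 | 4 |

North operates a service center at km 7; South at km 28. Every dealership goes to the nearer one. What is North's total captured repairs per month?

The indifferent point is the midpoint (7+28)/2 = 17.5; dealerships left of it (closer to North at 7) go to North, those right go to South.
  D at 7 (w=20) → North
  C at 15 (w=80) → North
  E at 18 (w=4) → South
  B at 23 (w=20) → South
  A at 24 (w=6) → South
North captures 100; South captures 30.

100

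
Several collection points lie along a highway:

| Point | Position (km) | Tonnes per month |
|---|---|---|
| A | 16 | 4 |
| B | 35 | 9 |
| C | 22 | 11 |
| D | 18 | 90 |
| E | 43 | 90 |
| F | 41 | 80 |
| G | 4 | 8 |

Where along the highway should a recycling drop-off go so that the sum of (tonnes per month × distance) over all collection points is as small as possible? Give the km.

x = 41

For a sum of weighted absolute distances on a line, the optimum is the weighted median (not the mean). Total weight W = 292; half-weight = 146.
Sort by position and accumulate weight:
  km 4 (G, w=8) → cum 8
  km 16 (A, w=4) → cum 12
  km 18 (D, w=90) → cum 102
  km 22 (C, w=11) → cum 113
  km 35 (B, w=9) → cum 122
  km 41 (F, w=80) → cum 202  ≥ 146 → median here
  km 43 (E, w=90) → cum 292
Optimal location: km 41.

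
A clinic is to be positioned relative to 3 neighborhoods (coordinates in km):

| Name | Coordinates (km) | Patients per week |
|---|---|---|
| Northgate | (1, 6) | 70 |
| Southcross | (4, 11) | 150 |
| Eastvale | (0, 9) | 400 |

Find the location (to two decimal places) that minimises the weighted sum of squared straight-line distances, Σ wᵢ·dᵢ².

The minimiser of Σwᵢ‖p−pᵢ‖² is the weighted centroid p* = (Σwᵢpᵢ)/(Σwᵢ).
Σwᵢ = 620.
Σwᵢxᵢ = 70·1 + 150·4 + 400·0 = 670.
Σwᵢyᵢ = 70·6 + 150·11 + 400·9 = 5670.
x* = 670/620 = 1.08, y* = 5670/620 = 9.15.

(1.08, 9.15)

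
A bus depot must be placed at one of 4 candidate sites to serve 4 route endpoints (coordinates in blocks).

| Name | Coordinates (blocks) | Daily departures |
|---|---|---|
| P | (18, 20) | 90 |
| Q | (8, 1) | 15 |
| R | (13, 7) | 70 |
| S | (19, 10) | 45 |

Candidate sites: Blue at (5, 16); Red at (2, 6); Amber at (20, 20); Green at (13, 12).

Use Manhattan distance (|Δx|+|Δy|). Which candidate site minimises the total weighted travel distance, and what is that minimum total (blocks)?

Green, total 2120 blocks

Total weighted distance at each candidate:
  Blue (5, 16): total = 3890
  Red (2, 6): total = 4650
  Amber (20, 20): total = 2540
  Green (13, 12): total = 2120
Minimum is at Green with total 2120 blocks.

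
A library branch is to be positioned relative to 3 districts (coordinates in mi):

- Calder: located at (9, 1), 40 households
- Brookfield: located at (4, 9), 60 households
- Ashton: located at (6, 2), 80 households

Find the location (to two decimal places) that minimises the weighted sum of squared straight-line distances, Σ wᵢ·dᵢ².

The minimiser of Σwᵢ‖p−pᵢ‖² is the weighted centroid p* = (Σwᵢpᵢ)/(Σwᵢ).
Σwᵢ = 180.
Σwᵢxᵢ = 40·9 + 60·4 + 80·6 = 1080.
Σwᵢyᵢ = 40·1 + 60·9 + 80·2 = 740.
x* = 1080/180 = 6.00, y* = 740/180 = 4.11.

(6.00, 4.11)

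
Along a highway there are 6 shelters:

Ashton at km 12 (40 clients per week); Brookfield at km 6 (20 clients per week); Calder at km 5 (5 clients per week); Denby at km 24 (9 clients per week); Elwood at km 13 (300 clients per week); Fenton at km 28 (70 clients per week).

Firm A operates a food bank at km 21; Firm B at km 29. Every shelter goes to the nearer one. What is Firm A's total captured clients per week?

The indifferent point is the midpoint (21+29)/2 = 25; shelters left of it (closer to Firm A at 21) go to Firm A, those right go to Firm B.
  Calder at 5 (w=5) → Firm A
  Brookfield at 6 (w=20) → Firm A
  Ashton at 12 (w=40) → Firm A
  Elwood at 13 (w=300) → Firm A
  Denby at 24 (w=9) → Firm A
  Fenton at 28 (w=70) → Firm B
Firm A captures 374; Firm B captures 70.

374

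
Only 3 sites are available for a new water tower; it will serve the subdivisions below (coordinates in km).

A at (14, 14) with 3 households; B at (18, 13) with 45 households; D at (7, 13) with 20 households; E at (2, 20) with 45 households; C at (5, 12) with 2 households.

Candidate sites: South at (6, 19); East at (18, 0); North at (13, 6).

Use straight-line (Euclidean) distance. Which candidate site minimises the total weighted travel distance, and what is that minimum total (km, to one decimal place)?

South, total 953.4 km

Total weighted distance at each candidate:
  South (6, 19): total = 953.4
  East (18, 0): total = 2157.2
  North (13, 6): total = 1416.9
Minimum is at South with total 953.4 km.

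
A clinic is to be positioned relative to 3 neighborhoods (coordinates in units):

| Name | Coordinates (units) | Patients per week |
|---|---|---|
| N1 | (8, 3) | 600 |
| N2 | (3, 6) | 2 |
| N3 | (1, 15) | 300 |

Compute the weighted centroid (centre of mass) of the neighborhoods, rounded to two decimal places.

The minimiser of Σwᵢ‖p−pᵢ‖² is the weighted centroid p* = (Σwᵢpᵢ)/(Σwᵢ).
Σwᵢ = 902.
Σwᵢxᵢ = 600·8 + 2·3 + 300·1 = 5106.
Σwᵢyᵢ = 600·3 + 2·6 + 300·15 = 6312.
x* = 5106/902 = 5.66, y* = 6312/902 = 7.00.

(5.66, 7.00)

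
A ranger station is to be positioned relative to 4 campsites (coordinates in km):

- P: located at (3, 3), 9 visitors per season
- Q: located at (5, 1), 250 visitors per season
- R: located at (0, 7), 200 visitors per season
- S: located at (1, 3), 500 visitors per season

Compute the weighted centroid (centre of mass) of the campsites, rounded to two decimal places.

The minimiser of Σwᵢ‖p−pᵢ‖² is the weighted centroid p* = (Σwᵢpᵢ)/(Σwᵢ).
Σwᵢ = 959.
Σwᵢxᵢ = 9·3 + 250·5 + 200·0 + 500·1 = 1777.
Σwᵢyᵢ = 9·3 + 250·1 + 200·7 + 500·3 = 3177.
x* = 1777/959 = 1.85, y* = 3177/959 = 3.31.

(1.85, 3.31)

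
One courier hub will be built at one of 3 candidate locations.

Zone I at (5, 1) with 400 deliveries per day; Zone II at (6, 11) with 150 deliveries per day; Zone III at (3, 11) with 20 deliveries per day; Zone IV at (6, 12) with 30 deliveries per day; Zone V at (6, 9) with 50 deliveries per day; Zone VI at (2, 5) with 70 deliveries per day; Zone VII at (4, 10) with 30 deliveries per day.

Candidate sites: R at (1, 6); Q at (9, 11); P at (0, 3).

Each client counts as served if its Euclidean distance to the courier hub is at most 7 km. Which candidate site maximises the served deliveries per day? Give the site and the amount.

Coverage radius r = 7 km; a point is covered iff (Δx)²+(Δy)² ≤ 7² = 49.
  R (1, 6): covers {Zone I, Zone III, Zone V, Zone VI, Zone VII} → 570
  Q (9, 11): covers {Zone II, Zone III, Zone IV, Zone V, Zone VII} → 280
  P (0, 3): covers {Zone I, Zone VI} → 470
Maximum coverage at R: 570 deliveries per day.

R, covering 570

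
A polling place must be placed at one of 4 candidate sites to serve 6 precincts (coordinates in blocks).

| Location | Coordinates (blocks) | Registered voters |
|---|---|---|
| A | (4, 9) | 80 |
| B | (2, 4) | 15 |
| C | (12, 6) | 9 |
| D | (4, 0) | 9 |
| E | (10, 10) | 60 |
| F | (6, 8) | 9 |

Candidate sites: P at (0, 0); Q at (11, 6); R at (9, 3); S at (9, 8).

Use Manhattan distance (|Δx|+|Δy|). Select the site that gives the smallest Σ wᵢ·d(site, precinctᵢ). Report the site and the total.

Total weighted distance at each candidate:
  P (0, 0): total = 2654
  Q (11, 6): total = 1454
  R (9, 3): total = 1678
  S (9, 8): total = 1014
Minimum is at S with total 1014 blocks.

S, total 1014 blocks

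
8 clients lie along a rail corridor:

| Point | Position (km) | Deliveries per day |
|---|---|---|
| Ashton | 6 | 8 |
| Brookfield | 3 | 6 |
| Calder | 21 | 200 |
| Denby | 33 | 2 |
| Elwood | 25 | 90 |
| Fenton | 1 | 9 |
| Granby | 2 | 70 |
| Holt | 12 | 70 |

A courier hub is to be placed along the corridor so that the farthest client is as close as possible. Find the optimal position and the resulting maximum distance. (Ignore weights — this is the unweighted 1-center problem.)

The 1-center on a line is the midpoint of the two extreme points: leftmost at 1, rightmost at 33.
Optimal location = (1 + 33)/2 = 17; maximum distance = (33 − 1)/2 = 16.

location 17, max distance 16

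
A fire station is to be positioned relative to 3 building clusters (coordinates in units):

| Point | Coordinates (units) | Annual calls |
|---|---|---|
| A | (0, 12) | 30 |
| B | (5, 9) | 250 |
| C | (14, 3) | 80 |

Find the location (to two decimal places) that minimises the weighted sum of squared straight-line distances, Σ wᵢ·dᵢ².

The minimiser of Σwᵢ‖p−pᵢ‖² is the weighted centroid p* = (Σwᵢpᵢ)/(Σwᵢ).
Σwᵢ = 360.
Σwᵢxᵢ = 30·0 + 250·5 + 80·14 = 2370.
Σwᵢyᵢ = 30·12 + 250·9 + 80·3 = 2850.
x* = 2370/360 = 6.58, y* = 2850/360 = 7.92.

(6.58, 7.92)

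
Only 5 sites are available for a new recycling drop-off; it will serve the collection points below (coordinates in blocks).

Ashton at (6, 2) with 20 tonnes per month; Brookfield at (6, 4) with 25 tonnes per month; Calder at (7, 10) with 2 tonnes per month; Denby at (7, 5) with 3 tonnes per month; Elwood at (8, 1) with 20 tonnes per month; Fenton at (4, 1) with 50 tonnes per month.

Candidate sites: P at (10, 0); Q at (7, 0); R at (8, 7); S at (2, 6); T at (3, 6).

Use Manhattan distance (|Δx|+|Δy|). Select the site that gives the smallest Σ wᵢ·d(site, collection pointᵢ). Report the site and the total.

Q, total 460 blocks

Total weighted distance at each candidate:
  P (10, 0): total = 780
  Q (7, 0): total = 460
  R (8, 7): total = 902
  S (2, 6): total = 916
  T (3, 6): total = 796
Minimum is at Q with total 460 blocks.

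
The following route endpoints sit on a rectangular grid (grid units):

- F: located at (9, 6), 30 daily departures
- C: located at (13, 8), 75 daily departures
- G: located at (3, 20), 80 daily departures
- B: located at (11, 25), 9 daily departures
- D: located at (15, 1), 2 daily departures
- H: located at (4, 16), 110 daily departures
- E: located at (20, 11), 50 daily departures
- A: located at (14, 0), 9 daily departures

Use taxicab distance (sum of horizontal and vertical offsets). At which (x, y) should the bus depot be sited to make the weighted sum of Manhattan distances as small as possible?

(4, 16)

Manhattan distance separates: Σwᵢ(|x−xᵢ|+|y−yᵢ|) = Σwᵢ|x−xᵢ| + Σwᵢ|y−yᵢ|, so x and y are optimised independently as 1-D weighted medians.
Total weight W = 365; half = 182.5.
x-coordinate, sorted with cumulative weight:
  x=3 (G, w=80) cum 80
  x=4 (H, w=110) cum 190  ← median
  x=9 (F, w=30) cum 220
  x=11 (B, w=9) cum 229
  x=13 (C, w=75) cum 304
  x=14 (A, w=9) cum 313
  x=15 (D, w=2) cum 315
  x=20 (E, w=50) cum 365
⇒ x* = 4
y-coordinate, sorted with cumulative weight:
  y=0 (A, w=9) cum 9
  y=1 (D, w=2) cum 11
  y=6 (F, w=30) cum 41
  y=8 (C, w=75) cum 116
  y=11 (E, w=50) cum 166
  y=16 (H, w=110) cum 276  ← median
  y=20 (G, w=80) cum 356
  y=25 (B, w=9) cum 365
⇒ y* = 16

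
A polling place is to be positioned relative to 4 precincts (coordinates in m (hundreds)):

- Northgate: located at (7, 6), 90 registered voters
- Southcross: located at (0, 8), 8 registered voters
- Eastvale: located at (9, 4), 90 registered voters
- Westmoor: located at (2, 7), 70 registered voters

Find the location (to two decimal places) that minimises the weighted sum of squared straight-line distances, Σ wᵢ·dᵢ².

(6.12, 5.64)

The minimiser of Σwᵢ‖p−pᵢ‖² is the weighted centroid p* = (Σwᵢpᵢ)/(Σwᵢ).
Σwᵢ = 258.
Σwᵢxᵢ = 90·7 + 8·0 + 90·9 + 70·2 = 1580.
Σwᵢyᵢ = 90·6 + 8·8 + 90·4 + 70·7 = 1454.
x* = 1580/258 = 6.12, y* = 1454/258 = 5.64.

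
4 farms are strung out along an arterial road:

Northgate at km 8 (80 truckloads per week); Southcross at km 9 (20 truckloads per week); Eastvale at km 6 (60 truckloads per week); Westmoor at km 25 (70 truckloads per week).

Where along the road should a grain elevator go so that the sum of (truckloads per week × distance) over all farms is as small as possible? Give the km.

For a sum of weighted absolute distances on a line, the optimum is the weighted median (not the mean). Total weight W = 230; half-weight = 115.
Sort by position and accumulate weight:
  km 6 (Eastvale, w=60) → cum 60
  km 8 (Northgate, w=80) → cum 140  ≥ 115 → median here
  km 9 (Southcross, w=20) → cum 160
  km 25 (Westmoor, w=70) → cum 230
Optimal location: km 8.

x = 8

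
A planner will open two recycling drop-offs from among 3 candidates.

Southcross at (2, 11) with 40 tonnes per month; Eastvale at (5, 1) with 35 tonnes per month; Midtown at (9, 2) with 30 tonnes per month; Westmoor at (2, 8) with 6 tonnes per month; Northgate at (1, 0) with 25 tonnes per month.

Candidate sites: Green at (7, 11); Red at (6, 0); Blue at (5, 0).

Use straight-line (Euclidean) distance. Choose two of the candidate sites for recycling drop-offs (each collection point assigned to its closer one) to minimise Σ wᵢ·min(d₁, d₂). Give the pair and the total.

Evaluate every pair (each demand assigned to the nearer of the two):
  {Green, Blue}: total = 504.1
  {Green, Red}: total = 517.6
  {Red, Blue}: total = 750.5
Best pair: {Green, Blue} with total 504.1.

{Green, Blue}, total 504.1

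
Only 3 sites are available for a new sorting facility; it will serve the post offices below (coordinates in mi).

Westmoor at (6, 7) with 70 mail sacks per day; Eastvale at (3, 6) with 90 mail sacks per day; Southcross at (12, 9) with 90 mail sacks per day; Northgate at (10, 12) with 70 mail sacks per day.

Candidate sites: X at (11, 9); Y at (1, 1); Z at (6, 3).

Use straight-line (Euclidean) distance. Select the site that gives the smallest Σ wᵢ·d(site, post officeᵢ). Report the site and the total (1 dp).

X, total 1457.3 mi

Total weighted distance at each candidate:
  X (11, 9): total = 1457.3
  Y (1, 1): total = 3250.4
  Z (6, 3): total = 2114.9
Minimum is at X with total 1457.3 mi.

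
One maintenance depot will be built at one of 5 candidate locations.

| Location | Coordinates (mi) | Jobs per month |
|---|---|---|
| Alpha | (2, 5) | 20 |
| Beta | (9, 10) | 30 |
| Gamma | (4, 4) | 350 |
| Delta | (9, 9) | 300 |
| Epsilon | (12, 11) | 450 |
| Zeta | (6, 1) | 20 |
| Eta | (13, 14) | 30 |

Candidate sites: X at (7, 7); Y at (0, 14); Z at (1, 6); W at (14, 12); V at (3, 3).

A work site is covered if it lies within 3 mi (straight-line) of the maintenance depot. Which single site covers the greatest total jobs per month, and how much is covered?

W, covering 480

Coverage radius r = 3 mi; a point is covered iff (Δx)²+(Δy)² ≤ 3² = 9.
  X (7, 7): covers {Delta} → 300
  Y (0, 14): covers {none} → 0
  Z (1, 6): covers {Alpha} → 20
  W (14, 12): covers {Epsilon, Eta} → 480
  V (3, 3): covers {Alpha, Gamma} → 370
Maximum coverage at W: 480 jobs per month.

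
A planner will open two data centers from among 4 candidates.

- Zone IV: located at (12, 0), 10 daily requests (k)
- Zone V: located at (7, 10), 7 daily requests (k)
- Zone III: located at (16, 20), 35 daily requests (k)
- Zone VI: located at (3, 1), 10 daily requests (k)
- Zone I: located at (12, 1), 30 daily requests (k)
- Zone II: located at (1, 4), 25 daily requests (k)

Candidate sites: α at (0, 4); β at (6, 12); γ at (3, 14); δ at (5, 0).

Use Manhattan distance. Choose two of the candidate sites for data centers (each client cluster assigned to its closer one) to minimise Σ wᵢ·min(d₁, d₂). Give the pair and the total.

{β, δ}, total 1191

Evaluate every pair (each demand assigned to the nearer of the two):
  {β, δ}: total = 1191
  {γ, δ}: total = 1261
  {α, β}: total = 1346
  {α, γ}: total = 1416
  {α, δ}: total = 1534
  {β, γ}: total = 1771
Best pair: {β, δ} with total 1191.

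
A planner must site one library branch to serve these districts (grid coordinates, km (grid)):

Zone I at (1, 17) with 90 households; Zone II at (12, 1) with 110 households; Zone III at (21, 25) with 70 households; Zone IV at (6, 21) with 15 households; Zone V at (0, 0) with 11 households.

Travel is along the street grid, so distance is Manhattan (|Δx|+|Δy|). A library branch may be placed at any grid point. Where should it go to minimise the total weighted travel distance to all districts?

(12, 17)

Manhattan distance separates: Σwᵢ(|x−xᵢ|+|y−yᵢ|) = Σwᵢ|x−xᵢ| + Σwᵢ|y−yᵢ|, so x and y are optimised independently as 1-D weighted medians.
Total weight W = 296; half = 148.
x-coordinate, sorted with cumulative weight:
  x=0 (Zone V, w=11) cum 11
  x=1 (Zone I, w=90) cum 101
  x=6 (Zone IV, w=15) cum 116
  x=12 (Zone II, w=110) cum 226  ← median
  x=21 (Zone III, w=70) cum 296
⇒ x* = 12
y-coordinate, sorted with cumulative weight:
  y=0 (Zone V, w=11) cum 11
  y=1 (Zone II, w=110) cum 121
  y=17 (Zone I, w=90) cum 211  ← median
  y=21 (Zone IV, w=15) cum 226
  y=25 (Zone III, w=70) cum 296
⇒ y* = 17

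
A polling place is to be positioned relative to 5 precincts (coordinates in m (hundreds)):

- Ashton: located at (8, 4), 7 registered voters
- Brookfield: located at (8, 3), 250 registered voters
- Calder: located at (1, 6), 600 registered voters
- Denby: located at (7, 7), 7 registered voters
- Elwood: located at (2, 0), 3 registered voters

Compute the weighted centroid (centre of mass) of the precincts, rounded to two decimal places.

The minimiser of Σwᵢ‖p−pᵢ‖² is the weighted centroid p* = (Σwᵢpᵢ)/(Σwᵢ).
Σwᵢ = 867.
Σwᵢxᵢ = 7·8 + 250·8 + 600·1 + 7·7 + 3·2 = 2711.
Σwᵢyᵢ = 7·4 + 250·3 + 600·6 + 7·7 + 3·0 = 4427.
x* = 2711/867 = 3.13, y* = 4427/867 = 5.11.

(3.13, 5.11)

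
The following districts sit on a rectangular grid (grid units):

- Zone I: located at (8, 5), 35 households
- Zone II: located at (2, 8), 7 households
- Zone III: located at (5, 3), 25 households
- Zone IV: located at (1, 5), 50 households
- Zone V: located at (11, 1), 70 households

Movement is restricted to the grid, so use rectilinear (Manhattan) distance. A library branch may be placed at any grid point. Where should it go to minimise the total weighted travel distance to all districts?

(8, 3)

Manhattan distance separates: Σwᵢ(|x−xᵢ|+|y−yᵢ|) = Σwᵢ|x−xᵢ| + Σwᵢ|y−yᵢ|, so x and y are optimised independently as 1-D weighted medians.
Total weight W = 187; half = 93.5.
x-coordinate, sorted with cumulative weight:
  x=1 (Zone IV, w=50) cum 50
  x=2 (Zone II, w=7) cum 57
  x=5 (Zone III, w=25) cum 82
  x=8 (Zone I, w=35) cum 117  ← median
  x=11 (Zone V, w=70) cum 187
⇒ x* = 8
y-coordinate, sorted with cumulative weight:
  y=1 (Zone V, w=70) cum 70
  y=3 (Zone III, w=25) cum 95  ← median
  y=5 (Zone I, w=35) cum 130
  y=5 (Zone IV, w=50) cum 180
  y=8 (Zone II, w=7) cum 187
⇒ y* = 3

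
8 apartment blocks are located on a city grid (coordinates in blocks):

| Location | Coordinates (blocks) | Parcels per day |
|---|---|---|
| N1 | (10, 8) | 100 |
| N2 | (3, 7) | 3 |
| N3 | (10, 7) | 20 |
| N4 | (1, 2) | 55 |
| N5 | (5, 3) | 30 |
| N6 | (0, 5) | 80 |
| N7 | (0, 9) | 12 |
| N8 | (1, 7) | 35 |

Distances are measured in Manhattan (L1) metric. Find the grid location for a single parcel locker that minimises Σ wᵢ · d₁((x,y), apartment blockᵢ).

Manhattan distance separates: Σwᵢ(|x−xᵢ|+|y−yᵢ|) = Σwᵢ|x−xᵢ| + Σwᵢ|y−yᵢ|, so x and y are optimised independently as 1-D weighted medians.
Total weight W = 335; half = 167.5.
x-coordinate, sorted with cumulative weight:
  x=0 (N6, w=80) cum 80
  x=0 (N7, w=12) cum 92
  x=1 (N4, w=55) cum 147
  x=1 (N8, w=35) cum 182  ← median
  x=3 (N2, w=3) cum 185
  x=5 (N5, w=30) cum 215
  x=10 (N1, w=100) cum 315
  x=10 (N3, w=20) cum 335
⇒ x* = 1
y-coordinate, sorted with cumulative weight:
  y=2 (N4, w=55) cum 55
  y=3 (N5, w=30) cum 85
  y=5 (N6, w=80) cum 165
  y=7 (N2, w=3) cum 168  ← median
  y=7 (N3, w=20) cum 188
  y=7 (N8, w=35) cum 223
  y=8 (N1, w=100) cum 323
  y=9 (N7, w=12) cum 335
⇒ y* = 7

(1, 7)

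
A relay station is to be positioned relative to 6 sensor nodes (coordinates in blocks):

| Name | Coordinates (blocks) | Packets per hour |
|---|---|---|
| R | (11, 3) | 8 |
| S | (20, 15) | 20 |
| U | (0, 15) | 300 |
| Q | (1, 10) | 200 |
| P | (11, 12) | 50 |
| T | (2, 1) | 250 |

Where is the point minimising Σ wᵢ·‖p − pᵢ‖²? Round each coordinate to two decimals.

(2.10, 9.27)

The minimiser of Σwᵢ‖p−pᵢ‖² is the weighted centroid p* = (Σwᵢpᵢ)/(Σwᵢ).
Σwᵢ = 828.
Σwᵢxᵢ = 8·11 + 20·20 + 300·0 + 200·1 + 50·11 + 250·2 = 1738.
Σwᵢyᵢ = 8·3 + 20·15 + 300·15 + 200·10 + 50·12 + 250·1 = 7674.
x* = 1738/828 = 2.10, y* = 7674/828 = 9.27.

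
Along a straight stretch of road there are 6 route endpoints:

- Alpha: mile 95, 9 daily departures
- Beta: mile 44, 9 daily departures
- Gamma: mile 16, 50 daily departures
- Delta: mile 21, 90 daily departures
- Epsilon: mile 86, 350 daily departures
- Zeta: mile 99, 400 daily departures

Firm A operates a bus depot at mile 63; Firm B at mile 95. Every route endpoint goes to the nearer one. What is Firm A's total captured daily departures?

The indifferent point is the midpoint (63+95)/2 = 79; route endpoints left of it (closer to Firm A at 63) go to Firm A, those right go to Firm B.
  Gamma at 16 (w=50) → Firm A
  Delta at 21 (w=90) → Firm A
  Beta at 44 (w=9) → Firm A
  Epsilon at 86 (w=350) → Firm B
  Alpha at 95 (w=9) → Firm B
  Zeta at 99 (w=400) → Firm B
Firm A captures 149; Firm B captures 759.

149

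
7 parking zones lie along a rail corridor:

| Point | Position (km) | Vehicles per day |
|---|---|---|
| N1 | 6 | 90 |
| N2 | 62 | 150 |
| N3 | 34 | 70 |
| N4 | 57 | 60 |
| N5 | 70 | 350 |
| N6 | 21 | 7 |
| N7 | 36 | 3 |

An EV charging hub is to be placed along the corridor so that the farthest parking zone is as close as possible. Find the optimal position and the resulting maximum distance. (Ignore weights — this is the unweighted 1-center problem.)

location 38, max distance 32

The 1-center on a line is the midpoint of the two extreme points: leftmost at 6, rightmost at 70.
Optimal location = (6 + 70)/2 = 38; maximum distance = (70 − 6)/2 = 32.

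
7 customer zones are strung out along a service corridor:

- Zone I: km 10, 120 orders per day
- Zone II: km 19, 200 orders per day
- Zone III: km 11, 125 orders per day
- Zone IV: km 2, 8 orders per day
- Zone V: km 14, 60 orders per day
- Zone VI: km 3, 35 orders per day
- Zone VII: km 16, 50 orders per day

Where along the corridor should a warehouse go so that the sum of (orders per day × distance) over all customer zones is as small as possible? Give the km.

For a sum of weighted absolute distances on a line, the optimum is the weighted median (not the mean). Total weight W = 598; half-weight = 299.
Sort by position and accumulate weight:
  km 2 (Zone IV, w=8) → cum 8
  km 3 (Zone VI, w=35) → cum 43
  km 10 (Zone I, w=120) → cum 163
  km 11 (Zone III, w=125) → cum 288
  km 14 (Zone V, w=60) → cum 348  ≥ 299 → median here
  km 16 (Zone VII, w=50) → cum 398
  km 19 (Zone II, w=200) → cum 598
Optimal location: km 14.

x = 14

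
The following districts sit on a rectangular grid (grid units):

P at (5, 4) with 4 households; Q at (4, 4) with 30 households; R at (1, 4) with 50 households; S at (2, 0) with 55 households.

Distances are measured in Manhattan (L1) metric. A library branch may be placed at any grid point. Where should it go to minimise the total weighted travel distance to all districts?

Manhattan distance separates: Σwᵢ(|x−xᵢ|+|y−yᵢ|) = Σwᵢ|x−xᵢ| + Σwᵢ|y−yᵢ|, so x and y are optimised independently as 1-D weighted medians.
Total weight W = 139; half = 69.5.
x-coordinate, sorted with cumulative weight:
  x=1 (R, w=50) cum 50
  x=2 (S, w=55) cum 105  ← median
  x=4 (Q, w=30) cum 135
  x=5 (P, w=4) cum 139
⇒ x* = 2
y-coordinate, sorted with cumulative weight:
  y=0 (S, w=55) cum 55
  y=4 (P, w=4) cum 59
  y=4 (Q, w=30) cum 89  ← median
  y=4 (R, w=50) cum 139
⇒ y* = 4

(2, 4)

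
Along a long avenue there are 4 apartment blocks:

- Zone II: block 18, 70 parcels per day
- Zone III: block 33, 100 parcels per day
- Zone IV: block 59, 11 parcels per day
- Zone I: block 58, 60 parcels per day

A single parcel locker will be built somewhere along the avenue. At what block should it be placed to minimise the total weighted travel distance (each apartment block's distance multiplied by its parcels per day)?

For a sum of weighted absolute distances on a line, the optimum is the weighted median (not the mean). Total weight W = 241; half-weight = 120.5.
Sort by position and accumulate weight:
  block 18 (Zone II, w=70) → cum 70
  block 33 (Zone III, w=100) → cum 170  ≥ 120.5 → median here
  block 58 (Zone I, w=60) → cum 230
  block 59 (Zone IV, w=11) → cum 241
Optimal location: block 33.

x = 33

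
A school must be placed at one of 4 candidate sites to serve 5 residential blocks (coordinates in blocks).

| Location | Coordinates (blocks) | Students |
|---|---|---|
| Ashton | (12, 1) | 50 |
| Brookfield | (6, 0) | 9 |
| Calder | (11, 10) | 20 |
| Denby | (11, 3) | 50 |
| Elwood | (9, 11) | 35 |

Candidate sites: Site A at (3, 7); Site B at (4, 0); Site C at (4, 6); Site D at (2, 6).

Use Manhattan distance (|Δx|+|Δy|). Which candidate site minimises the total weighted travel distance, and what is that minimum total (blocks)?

Site C, total 1792 blocks

Total weighted distance at each candidate:
  Site A (3, 7): total = 2010
  Site B (4, 0): total = 1868
  Site C (4, 6): total = 1792
  Site D (2, 6): total = 2120
Minimum is at Site C with total 1792 blocks.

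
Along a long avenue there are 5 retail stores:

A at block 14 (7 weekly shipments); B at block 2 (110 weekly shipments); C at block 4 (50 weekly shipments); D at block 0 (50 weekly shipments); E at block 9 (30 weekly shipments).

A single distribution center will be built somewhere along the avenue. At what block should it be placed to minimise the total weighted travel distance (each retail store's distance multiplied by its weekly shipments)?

x = 2

For a sum of weighted absolute distances on a line, the optimum is the weighted median (not the mean). Total weight W = 247; half-weight = 123.5.
Sort by position and accumulate weight:
  block 0 (D, w=50) → cum 50
  block 2 (B, w=110) → cum 160  ≥ 123.5 → median here
  block 4 (C, w=50) → cum 210
  block 9 (E, w=30) → cum 240
  block 14 (A, w=7) → cum 247
Optimal location: block 2.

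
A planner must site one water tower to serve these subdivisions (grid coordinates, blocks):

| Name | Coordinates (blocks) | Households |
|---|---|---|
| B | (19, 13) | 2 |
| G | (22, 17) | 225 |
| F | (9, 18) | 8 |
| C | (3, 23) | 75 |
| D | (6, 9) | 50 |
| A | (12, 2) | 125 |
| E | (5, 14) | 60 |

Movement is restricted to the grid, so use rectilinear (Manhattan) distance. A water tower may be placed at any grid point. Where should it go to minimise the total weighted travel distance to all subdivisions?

(12, 17)

Manhattan distance separates: Σwᵢ(|x−xᵢ|+|y−yᵢ|) = Σwᵢ|x−xᵢ| + Σwᵢ|y−yᵢ|, so x and y are optimised independently as 1-D weighted medians.
Total weight W = 545; half = 272.5.
x-coordinate, sorted with cumulative weight:
  x=3 (C, w=75) cum 75
  x=5 (E, w=60) cum 135
  x=6 (D, w=50) cum 185
  x=9 (F, w=8) cum 193
  x=12 (A, w=125) cum 318  ← median
  x=19 (B, w=2) cum 320
  x=22 (G, w=225) cum 545
⇒ x* = 12
y-coordinate, sorted with cumulative weight:
  y=2 (A, w=125) cum 125
  y=9 (D, w=50) cum 175
  y=13 (B, w=2) cum 177
  y=14 (E, w=60) cum 237
  y=17 (G, w=225) cum 462  ← median
  y=18 (F, w=8) cum 470
  y=23 (C, w=75) cum 545
⇒ y* = 17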